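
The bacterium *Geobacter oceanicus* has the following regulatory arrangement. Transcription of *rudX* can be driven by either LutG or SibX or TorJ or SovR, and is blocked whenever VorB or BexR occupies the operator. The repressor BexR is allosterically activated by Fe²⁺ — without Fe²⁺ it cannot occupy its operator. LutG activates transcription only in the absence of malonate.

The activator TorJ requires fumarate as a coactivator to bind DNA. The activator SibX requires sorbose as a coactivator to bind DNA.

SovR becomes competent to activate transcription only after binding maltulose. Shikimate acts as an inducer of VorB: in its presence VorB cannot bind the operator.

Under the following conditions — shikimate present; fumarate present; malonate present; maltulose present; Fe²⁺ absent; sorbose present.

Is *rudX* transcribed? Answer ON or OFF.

Malonate is present, so LutG is inactive.
Sorbose is present, so SibX is active.
Shikimate is present, so VorB is inactive.
Fumarate is present, so TorJ is active.
Fe²⁺ is absent, so BexR is inactive.
Maltulose is present, so SovR is active.
Activator SibX is present, so *rudX* is transcribed.

ON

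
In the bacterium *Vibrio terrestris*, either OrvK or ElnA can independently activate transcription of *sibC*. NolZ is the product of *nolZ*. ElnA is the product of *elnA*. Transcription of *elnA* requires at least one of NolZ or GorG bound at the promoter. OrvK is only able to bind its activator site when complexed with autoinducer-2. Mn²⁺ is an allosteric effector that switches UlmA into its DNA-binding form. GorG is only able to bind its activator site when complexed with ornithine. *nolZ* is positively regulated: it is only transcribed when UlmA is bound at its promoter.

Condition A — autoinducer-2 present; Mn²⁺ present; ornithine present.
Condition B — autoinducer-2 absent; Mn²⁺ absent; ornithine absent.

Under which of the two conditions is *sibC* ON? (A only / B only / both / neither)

A only

Condition A:
Autoinducer-2 is present, so OrvK is active.
Mn²⁺ is present, so UlmA is active.
No repressor is bound and UlmA is active, so *nolZ* is transcribed.
So NolZ is produced and active.
Ornithine is present, so GorG is active.
Activator NolZ is present, so *elnA* is transcribed.
So ElnA is produced and active.
Activator OrvK is present, so *sibC* is transcribed.
→ *sibC* is ON in A.
Condition B:
Autoinducer-2 is absent, so OrvK is inactive.
Mn²⁺ is absent, so UlmA is inactive.
Required activator UlmA is absent, so *nolZ* is not transcribed.
So NolZ is not produced.
Ornithine is absent, so GorG is inactive.
No activator is available at the *elnA* promoter, so *elnA* is not transcribed.
So ElnA is not produced.
No activator is available at the *sibC* promoter, so *sibC* is not transcribed.
→ *sibC* is OFF in B.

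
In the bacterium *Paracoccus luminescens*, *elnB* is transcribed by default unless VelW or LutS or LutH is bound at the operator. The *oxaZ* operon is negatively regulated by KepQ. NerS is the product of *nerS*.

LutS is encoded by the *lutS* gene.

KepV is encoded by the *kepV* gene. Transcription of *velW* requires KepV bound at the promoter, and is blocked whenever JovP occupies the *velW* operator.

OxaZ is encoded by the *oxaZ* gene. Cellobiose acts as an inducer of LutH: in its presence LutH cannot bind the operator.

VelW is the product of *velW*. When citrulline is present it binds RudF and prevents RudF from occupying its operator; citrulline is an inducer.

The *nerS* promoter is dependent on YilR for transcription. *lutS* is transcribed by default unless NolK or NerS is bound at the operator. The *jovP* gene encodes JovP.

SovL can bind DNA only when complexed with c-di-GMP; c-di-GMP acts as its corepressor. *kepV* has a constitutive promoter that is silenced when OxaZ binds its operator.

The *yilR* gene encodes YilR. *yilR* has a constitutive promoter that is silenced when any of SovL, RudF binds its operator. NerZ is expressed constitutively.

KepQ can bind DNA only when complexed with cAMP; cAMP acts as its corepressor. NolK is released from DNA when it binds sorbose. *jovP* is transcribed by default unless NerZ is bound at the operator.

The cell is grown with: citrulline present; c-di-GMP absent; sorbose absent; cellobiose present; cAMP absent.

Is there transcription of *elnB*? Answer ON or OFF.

ON

NerZ is produced constitutively and is active.
With repressor NerZ bound, *jovP* is not transcribed.
So JovP is not produced.
cAMP is absent, so KepQ is inactive.
With no repressor bound, *oxaZ* is transcribed.
So OxaZ is produced and active.
With repressor OxaZ bound, *kepV* is not transcribed.
So KepV is not produced.
Required activator KepV is absent, so *velW* is not transcribed.
So VelW is not produced.
Sorbose is absent, so NolK is active.
c-di-GMP is absent, so SovL is inactive.
Citrulline is present, so RudF is inactive.
With no repressor bound, *yilR* is transcribed.
So YilR is produced and active.
No repressor is bound and YilR is active, so *nerS* is transcribed.
So NerS is produced and active.
With repressor NolK bound, *lutS* is not transcribed.
So LutS is not produced.
Cellobiose is present, so LutH is inactive.
With no repressor bound, *elnB* is transcribed.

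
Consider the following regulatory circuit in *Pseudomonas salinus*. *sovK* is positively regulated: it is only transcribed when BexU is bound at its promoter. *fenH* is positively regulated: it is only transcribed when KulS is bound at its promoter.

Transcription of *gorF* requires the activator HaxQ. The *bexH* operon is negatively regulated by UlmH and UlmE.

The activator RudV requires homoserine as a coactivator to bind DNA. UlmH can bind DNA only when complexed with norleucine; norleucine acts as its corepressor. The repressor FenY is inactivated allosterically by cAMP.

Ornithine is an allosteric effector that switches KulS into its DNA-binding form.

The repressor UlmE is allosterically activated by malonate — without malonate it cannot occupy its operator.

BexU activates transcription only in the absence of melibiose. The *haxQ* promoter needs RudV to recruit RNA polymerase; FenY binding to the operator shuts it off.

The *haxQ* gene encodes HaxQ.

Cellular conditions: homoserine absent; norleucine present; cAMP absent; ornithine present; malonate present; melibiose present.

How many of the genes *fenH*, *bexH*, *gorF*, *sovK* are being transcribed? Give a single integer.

Ornithine is present, so KulS is active.
No repressor is bound and KulS is active, so *fenH* is transcribed.
→ *fenH* is ON.
Norleucine is present, so UlmH is active.
Malonate is present, so UlmE is active.
With repressor UlmH bound, *bexH* is not transcribed.
→ *bexH* is OFF.
Homoserine is absent, so RudV is inactive.
cAMP is absent, so FenY is active.
With repressor FenY bound, *haxQ* is not transcribed.
So HaxQ is not produced.
Required activator HaxQ is absent, so *gorF* is not transcribed.
→ *gorF* is OFF.
Melibiose is present, so BexU is inactive.
Required activator BexU is absent, so *sovK* is not transcribed.
→ *sovK* is OFF.
1 of the 4 genes is transcribed.

1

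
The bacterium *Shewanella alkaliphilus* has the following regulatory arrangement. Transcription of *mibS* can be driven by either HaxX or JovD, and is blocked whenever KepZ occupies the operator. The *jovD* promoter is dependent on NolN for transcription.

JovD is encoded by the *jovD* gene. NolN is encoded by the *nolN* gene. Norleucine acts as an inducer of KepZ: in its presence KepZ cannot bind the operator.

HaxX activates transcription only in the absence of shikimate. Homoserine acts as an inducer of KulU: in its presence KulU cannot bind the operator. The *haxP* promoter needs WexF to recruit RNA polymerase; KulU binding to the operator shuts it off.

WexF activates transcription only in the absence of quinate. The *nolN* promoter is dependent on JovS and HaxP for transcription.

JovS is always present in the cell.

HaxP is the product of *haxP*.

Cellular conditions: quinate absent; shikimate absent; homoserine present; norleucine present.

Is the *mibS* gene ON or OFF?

Shikimate is absent, so HaxX is active.
Norleucine is present, so KepZ is inactive.
JovS is produced constitutively and is active.
Homoserine is present, so KulU is inactive.
Quinate is absent, so WexF is active.
No repressor is bound and WexF is active, so *haxP* is transcribed.
So HaxP is produced and active.
No repressor is bound and JovS and HaxP are active, so *nolN* is transcribed.
So NolN is produced and active.
No repressor is bound and NolN is active, so *jovD* is transcribed.
So JovD is produced and active.
Activator HaxX is present, so *mibS* is transcribed.

ON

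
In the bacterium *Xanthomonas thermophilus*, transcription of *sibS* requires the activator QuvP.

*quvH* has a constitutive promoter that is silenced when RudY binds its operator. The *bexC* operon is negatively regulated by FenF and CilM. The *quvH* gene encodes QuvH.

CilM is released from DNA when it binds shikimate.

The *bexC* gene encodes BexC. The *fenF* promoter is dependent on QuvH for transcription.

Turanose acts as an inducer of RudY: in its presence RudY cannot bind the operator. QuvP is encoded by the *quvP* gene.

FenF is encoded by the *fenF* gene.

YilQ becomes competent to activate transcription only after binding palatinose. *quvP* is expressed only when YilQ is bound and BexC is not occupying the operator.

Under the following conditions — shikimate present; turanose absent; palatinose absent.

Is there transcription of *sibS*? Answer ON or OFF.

OFF

Turanose is absent, so RudY is active.
With repressor RudY bound, *quvH* is not transcribed.
So QuvH is not produced.
Required activator QuvH is absent, so *fenF* is not transcribed.
So FenF is not produced.
Shikimate is present, so CilM is inactive.
With no repressor bound, *bexC* is transcribed.
So BexC is produced and active.
Palatinose is absent, so YilQ is inactive.
With repressor BexC bound, *quvP* is not transcribed.
So QuvP is not produced.
Required activator QuvP is absent, so *sibS* is not transcribed.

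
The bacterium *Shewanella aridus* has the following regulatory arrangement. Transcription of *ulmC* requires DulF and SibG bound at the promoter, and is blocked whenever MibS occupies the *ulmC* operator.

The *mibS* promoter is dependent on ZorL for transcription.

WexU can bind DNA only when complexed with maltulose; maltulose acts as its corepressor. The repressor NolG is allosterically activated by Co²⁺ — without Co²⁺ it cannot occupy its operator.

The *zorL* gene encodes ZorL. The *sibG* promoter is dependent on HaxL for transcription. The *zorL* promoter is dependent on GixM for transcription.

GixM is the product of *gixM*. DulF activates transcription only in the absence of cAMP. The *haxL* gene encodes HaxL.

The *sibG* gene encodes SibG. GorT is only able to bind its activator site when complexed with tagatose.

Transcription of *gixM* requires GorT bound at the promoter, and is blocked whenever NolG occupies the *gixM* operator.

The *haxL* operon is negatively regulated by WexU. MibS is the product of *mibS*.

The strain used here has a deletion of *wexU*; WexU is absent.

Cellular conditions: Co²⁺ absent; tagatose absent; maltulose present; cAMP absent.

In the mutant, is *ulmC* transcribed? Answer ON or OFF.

ON

cAMP is absent, so DulF is active.
WexU is non-functional in this strain, so it has no effect.
With no repressor bound, *haxL* is transcribed.
So HaxL is produced and active.
No repressor is bound and HaxL is active, so *sibG* is transcribed.
So SibG is produced and active.
Tagatose is absent, so GorT is inactive.
Co²⁺ is absent, so NolG is inactive.
Required activator GorT is absent, so *gixM* is not transcribed.
So GixM is not produced.
Required activator GixM is absent, so *zorL* is not transcribed.
So ZorL is not produced.
Required activator ZorL is absent, so *mibS* is not transcribed.
So MibS is not produced.
No repressor is bound and DulF and SibG are active, so *ulmC* is transcribed.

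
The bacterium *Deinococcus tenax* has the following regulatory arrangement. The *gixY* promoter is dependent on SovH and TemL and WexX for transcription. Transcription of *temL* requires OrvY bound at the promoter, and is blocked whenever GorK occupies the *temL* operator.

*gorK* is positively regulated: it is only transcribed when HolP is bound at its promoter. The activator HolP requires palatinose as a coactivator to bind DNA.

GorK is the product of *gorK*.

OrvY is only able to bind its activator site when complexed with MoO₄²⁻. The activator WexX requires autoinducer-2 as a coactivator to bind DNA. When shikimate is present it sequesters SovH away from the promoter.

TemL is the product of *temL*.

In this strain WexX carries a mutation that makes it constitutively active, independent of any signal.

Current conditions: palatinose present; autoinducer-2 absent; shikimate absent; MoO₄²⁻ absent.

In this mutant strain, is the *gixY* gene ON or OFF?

Shikimate is absent, so SovH is active.
MoO₄²⁻ is absent, so OrvY is inactive.
Palatinose is present, so HolP is active.
No repressor is bound and HolP is active, so *gorK* is transcribed.
So GorK is produced and active.
With repressor GorK bound, *temL* is not transcribed.
So TemL is not produced.
WexX is constitutively active in this strain.
Required activator TemL is absent, so *gixY* is not transcribed.

OFF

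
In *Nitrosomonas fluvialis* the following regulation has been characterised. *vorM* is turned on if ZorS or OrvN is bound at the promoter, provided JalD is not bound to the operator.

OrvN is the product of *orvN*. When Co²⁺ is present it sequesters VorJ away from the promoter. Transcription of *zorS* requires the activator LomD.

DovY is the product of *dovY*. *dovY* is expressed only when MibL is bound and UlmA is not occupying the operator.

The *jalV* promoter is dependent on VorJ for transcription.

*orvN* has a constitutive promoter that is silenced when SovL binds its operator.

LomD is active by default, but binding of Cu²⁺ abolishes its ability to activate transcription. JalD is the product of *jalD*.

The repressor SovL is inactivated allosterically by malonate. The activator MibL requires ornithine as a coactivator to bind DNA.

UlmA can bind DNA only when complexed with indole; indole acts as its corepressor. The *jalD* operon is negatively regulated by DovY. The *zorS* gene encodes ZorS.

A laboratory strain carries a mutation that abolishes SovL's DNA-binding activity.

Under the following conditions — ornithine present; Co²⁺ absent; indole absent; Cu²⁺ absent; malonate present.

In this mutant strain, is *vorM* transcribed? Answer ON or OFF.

Indole is absent, so UlmA is inactive.
Ornithine is present, so MibL is active.
No repressor is bound and MibL is active, so *dovY* is transcribed.
So DovY is produced and active.
With repressor DovY bound, *jalD* is not transcribed.
So JalD is not produced.
Cu²⁺ is absent, so LomD is active.
No repressor is bound and LomD is active, so *zorS* is transcribed.
So ZorS is produced and active.
SovL is non-functional in this strain, so it has no effect.
With no repressor bound, *orvN* is transcribed.
So OrvN is produced and active.
Activator ZorS is present, so *vorM* is transcribed.

ON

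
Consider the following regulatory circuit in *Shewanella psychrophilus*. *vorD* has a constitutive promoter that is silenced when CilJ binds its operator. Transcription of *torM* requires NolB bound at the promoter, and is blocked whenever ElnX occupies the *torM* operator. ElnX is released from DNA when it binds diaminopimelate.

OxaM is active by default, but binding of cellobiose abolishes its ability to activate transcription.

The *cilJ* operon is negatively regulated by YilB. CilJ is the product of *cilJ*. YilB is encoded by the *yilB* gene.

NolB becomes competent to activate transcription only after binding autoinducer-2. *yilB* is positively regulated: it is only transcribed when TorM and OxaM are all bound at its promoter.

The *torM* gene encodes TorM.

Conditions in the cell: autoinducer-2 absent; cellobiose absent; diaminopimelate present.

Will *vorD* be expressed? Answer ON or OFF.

OFF

Diaminopimelate is present, so ElnX is inactive.
Autoinducer-2 is absent, so NolB is inactive.
Required activator NolB is absent, so *torM* is not transcribed.
So TorM is not produced.
Cellobiose is absent, so OxaM is active.
Required activator TorM is absent, so *yilB* is not transcribed.
So YilB is not produced.
With no repressor bound, *cilJ* is transcribed.
So CilJ is produced and active.
With repressor CilJ bound, *vorD* is not transcribed.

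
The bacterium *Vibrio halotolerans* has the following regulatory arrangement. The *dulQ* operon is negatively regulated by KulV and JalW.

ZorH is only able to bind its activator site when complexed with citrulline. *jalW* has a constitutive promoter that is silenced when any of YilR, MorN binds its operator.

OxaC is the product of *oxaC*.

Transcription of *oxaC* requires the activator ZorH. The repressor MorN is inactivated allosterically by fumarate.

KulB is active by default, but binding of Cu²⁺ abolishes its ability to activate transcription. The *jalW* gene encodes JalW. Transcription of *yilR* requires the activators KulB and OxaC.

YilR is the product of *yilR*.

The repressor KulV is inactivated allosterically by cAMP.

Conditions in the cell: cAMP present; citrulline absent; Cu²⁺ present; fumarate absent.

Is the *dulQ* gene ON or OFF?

ON

cAMP is present, so KulV is inactive.
Cu²⁺ is present, so KulB is inactive.
Citrulline is absent, so ZorH is inactive.
Required activator ZorH is absent, so *oxaC* is not transcribed.
So OxaC is not produced.
Required activator KulB is absent, so *yilR* is not transcribed.
So YilR is not produced.
Fumarate is absent, so MorN is active.
With repressor MorN bound, *jalW* is not transcribed.
So JalW is not produced.
With no repressor bound, *dulQ* is transcribed.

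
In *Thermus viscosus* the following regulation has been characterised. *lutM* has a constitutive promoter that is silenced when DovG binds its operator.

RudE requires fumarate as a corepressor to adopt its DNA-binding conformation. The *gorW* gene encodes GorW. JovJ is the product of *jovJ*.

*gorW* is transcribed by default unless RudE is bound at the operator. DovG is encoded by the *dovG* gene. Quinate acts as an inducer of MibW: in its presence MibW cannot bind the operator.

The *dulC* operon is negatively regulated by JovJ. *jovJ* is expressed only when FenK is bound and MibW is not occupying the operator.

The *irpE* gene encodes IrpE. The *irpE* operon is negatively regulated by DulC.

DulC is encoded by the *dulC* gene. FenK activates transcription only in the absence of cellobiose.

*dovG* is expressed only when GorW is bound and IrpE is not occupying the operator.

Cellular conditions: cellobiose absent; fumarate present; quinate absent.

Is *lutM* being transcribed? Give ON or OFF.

ON

Cellobiose is absent, so FenK is active.
Quinate is absent, so MibW is active.
With repressor MibW bound, *jovJ* is not transcribed.
So JovJ is not produced.
With no repressor bound, *dulC* is transcribed.
So DulC is produced and active.
With repressor DulC bound, *irpE* is not transcribed.
So IrpE is not produced.
Fumarate is present, so RudE is active.
With repressor RudE bound, *gorW* is not transcribed.
So GorW is not produced.
Required activator GorW is absent, so *dovG* is not transcribed.
So DovG is not produced.
With no repressor bound, *lutM* is transcribed.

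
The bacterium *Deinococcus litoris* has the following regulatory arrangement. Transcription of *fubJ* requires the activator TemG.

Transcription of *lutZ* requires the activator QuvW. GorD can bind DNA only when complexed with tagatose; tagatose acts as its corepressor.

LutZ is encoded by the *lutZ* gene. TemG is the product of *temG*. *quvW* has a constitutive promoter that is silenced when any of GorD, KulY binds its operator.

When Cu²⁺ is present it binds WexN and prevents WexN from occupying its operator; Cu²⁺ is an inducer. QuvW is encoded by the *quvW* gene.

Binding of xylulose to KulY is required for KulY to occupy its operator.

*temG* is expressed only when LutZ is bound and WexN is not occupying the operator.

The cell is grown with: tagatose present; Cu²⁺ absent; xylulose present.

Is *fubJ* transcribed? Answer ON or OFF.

OFF

Tagatose is present, so GorD is active.
Xylulose is present, so KulY is active.
With repressor GorD bound, *quvW* is not transcribed.
So QuvW is not produced.
Required activator QuvW is absent, so *lutZ* is not transcribed.
So LutZ is not produced.
Cu²⁺ is absent, so WexN is active.
With repressor WexN bound, *temG* is not transcribed.
So TemG is not produced.
Required activator TemG is absent, so *fubJ* is not transcribed.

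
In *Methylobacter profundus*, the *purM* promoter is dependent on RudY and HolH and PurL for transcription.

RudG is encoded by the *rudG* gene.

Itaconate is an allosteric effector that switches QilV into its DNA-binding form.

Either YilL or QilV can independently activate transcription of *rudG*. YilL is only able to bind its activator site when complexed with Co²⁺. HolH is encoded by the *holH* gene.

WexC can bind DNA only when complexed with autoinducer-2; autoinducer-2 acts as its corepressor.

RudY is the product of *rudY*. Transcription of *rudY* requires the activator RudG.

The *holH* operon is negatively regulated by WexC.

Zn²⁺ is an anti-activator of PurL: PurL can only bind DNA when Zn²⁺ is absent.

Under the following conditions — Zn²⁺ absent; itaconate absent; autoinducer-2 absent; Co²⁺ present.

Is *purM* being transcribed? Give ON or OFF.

Co²⁺ is present, so YilL is active.
Itaconate is absent, so QilV is inactive.
Activator YilL is present, so *rudG* is transcribed.
So RudG is produced and active.
No repressor is bound and RudG is active, so *rudY* is transcribed.
So RudY is produced and active.
Autoinducer-2 is absent, so WexC is inactive.
With no repressor bound, *holH* is transcribed.
So HolH is produced and active.
Zn²⁺ is absent, so PurL is active.
No repressor is bound and RudY and HolH and PurL are active, so *purM* is transcribed.

ON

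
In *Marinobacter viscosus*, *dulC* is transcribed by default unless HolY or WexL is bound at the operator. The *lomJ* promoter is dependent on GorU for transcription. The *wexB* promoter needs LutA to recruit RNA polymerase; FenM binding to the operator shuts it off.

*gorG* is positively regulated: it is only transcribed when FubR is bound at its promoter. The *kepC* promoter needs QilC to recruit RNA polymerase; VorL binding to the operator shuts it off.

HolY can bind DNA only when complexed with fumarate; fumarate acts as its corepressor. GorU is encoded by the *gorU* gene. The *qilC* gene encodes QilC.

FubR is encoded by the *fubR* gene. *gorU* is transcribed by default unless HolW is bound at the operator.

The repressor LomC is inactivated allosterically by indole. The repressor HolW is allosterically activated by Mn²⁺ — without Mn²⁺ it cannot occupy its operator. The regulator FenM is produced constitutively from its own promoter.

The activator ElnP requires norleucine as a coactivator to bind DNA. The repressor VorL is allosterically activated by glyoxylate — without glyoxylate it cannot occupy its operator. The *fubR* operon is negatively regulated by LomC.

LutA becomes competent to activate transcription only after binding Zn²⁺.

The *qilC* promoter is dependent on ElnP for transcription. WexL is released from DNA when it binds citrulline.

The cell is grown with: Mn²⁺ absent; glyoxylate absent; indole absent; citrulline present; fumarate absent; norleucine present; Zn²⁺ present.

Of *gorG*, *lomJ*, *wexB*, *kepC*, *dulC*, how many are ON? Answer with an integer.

Indole is absent, so LomC is active.
With repressor LomC bound, *fubR* is not transcribed.
So FubR is not produced.
Required activator FubR is absent, so *gorG* is not transcribed.
→ *gorG* is OFF.
Mn²⁺ is absent, so HolW is inactive.
With no repressor bound, *gorU* is transcribed.
So GorU is produced and active.
No repressor is bound and GorU is active, so *lomJ* is transcribed.
→ *lomJ* is ON.
Zn²⁺ is present, so LutA is active.
FenM is produced constitutively and is active.
With repressor FenM bound, *wexB* is not transcribed.
→ *wexB* is OFF.
Glyoxylate is absent, so VorL is inactive.
Norleucine is present, so ElnP is active.
No repressor is bound and ElnP is active, so *qilC* is transcribed.
So QilC is produced and active.
No repressor is bound and QilC is active, so *kepC* is transcribed.
→ *kepC* is ON.
Fumarate is absent, so HolY is inactive.
Citrulline is present, so WexL is inactive.
With no repressor bound, *dulC* is transcribed.
→ *dulC* is ON.
3 of the 5 genes are transcribed.

3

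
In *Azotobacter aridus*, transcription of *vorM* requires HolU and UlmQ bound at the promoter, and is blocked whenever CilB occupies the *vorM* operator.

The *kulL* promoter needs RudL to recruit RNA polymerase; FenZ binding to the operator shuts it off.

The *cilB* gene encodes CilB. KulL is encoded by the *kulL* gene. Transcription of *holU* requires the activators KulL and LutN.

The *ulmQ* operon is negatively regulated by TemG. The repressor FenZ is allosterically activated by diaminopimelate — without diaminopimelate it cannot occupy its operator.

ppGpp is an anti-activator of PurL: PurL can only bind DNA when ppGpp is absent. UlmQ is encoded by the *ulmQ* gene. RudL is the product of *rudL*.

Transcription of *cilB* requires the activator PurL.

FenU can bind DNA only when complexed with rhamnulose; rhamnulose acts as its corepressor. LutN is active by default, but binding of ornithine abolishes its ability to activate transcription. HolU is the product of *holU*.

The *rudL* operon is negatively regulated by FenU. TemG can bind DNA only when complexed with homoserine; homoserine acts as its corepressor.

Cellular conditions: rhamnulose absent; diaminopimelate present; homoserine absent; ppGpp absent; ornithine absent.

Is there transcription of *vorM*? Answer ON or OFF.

Rhamnulose is absent, so FenU is inactive.
With no repressor bound, *rudL* is transcribed.
So RudL is produced and active.
Diaminopimelate is present, so FenZ is active.
With repressor FenZ bound, *kulL* is not transcribed.
So KulL is not produced.
Ornithine is absent, so LutN is active.
Required activator KulL is absent, so *holU* is not transcribed.
So HolU is not produced.
ppGpp is absent, so PurL is active.
No repressor is bound and PurL is active, so *cilB* is transcribed.
So CilB is produced and active.
Homoserine is absent, so TemG is inactive.
With no repressor bound, *ulmQ* is transcribed.
So UlmQ is produced and active.
With repressor CilB bound, *vorM* is not transcribed.

OFF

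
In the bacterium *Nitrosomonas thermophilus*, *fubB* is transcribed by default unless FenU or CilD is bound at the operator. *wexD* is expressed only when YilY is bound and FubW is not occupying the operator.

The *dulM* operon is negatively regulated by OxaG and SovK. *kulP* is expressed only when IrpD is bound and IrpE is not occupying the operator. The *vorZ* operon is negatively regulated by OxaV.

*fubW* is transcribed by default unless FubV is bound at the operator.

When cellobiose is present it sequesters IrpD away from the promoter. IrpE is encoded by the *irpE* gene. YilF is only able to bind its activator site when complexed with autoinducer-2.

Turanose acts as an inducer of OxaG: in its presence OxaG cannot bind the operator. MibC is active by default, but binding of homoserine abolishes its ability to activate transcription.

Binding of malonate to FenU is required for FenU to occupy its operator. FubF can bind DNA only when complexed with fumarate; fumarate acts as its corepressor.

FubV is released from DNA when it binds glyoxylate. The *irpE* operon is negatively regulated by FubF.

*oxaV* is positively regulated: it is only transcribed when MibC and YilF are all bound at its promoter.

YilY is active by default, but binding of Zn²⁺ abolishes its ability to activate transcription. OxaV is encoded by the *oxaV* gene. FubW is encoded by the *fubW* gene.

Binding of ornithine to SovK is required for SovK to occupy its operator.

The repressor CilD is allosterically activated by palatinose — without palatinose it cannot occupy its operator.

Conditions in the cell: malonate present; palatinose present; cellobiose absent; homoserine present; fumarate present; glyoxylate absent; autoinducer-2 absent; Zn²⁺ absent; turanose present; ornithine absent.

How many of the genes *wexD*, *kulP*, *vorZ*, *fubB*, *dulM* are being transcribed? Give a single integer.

Zn²⁺ is absent, so YilY is active.
Glyoxylate is absent, so FubV is active.
With repressor FubV bound, *fubW* is not transcribed.
So FubW is not produced.
No repressor is bound and YilY is active, so *wexD* is transcribed.
→ *wexD* is ON.
Cellobiose is absent, so IrpD is active.
Fumarate is present, so FubF is active.
With repressor FubF bound, *irpE* is not transcribed.
So IrpE is not produced.
No repressor is bound and IrpD is active, so *kulP* is transcribed.
→ *kulP* is ON.
Homoserine is present, so MibC is inactive.
Autoinducer-2 is absent, so YilF is inactive.
Required activator MibC is absent, so *oxaV* is not transcribed.
So OxaV is not produced.
With no repressor bound, *vorZ* is transcribed.
→ *vorZ* is ON.
Malonate is present, so FenU is active.
Palatinose is present, so CilD is active.
With repressor FenU bound, *fubB* is not transcribed.
→ *fubB* is OFF.
Turanose is present, so OxaG is inactive.
Ornithine is absent, so SovK is inactive.
With no repressor bound, *dulM* is transcribed.
→ *dulM* is ON.
4 of the 5 genes are transcribed.

4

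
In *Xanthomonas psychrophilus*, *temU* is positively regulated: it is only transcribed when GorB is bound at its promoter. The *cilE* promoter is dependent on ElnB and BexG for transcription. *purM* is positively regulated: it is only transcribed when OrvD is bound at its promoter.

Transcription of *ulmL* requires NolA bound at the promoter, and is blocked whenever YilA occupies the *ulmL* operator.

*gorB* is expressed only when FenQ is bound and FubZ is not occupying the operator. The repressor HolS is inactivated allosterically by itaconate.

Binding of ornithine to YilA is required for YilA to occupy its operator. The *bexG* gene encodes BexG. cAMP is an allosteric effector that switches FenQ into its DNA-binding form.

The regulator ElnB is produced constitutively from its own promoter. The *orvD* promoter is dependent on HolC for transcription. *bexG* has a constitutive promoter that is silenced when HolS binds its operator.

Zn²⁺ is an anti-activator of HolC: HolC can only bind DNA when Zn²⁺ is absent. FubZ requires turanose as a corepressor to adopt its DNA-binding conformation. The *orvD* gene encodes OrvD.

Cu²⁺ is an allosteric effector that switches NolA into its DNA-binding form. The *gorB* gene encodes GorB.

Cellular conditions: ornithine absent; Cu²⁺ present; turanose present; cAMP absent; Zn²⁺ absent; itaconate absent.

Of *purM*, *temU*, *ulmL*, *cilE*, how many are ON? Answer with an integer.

Zn²⁺ is absent, so HolC is active.
No repressor is bound and HolC is active, so *orvD* is transcribed.
So OrvD is produced and active.
No repressor is bound and OrvD is active, so *purM* is transcribed.
→ *purM* is ON.
cAMP is absent, so FenQ is inactive.
Turanose is present, so FubZ is active.
With repressor FubZ bound, *gorB* is not transcribed.
So GorB is not produced.
Required activator GorB is absent, so *temU* is not transcribed.
→ *temU* is OFF.
Ornithine is absent, so YilA is inactive.
Cu²⁺ is present, so NolA is active.
No repressor is bound and NolA is active, so *ulmL* is transcribed.
→ *ulmL* is ON.
ElnB is produced constitutively and is active.
Itaconate is absent, so HolS is active.
With repressor HolS bound, *bexG* is not transcribed.
So BexG is not produced.
Required activator BexG is absent, so *cilE* is not transcribed.
→ *cilE* is OFF.
2 of the 4 genes are transcribed.

2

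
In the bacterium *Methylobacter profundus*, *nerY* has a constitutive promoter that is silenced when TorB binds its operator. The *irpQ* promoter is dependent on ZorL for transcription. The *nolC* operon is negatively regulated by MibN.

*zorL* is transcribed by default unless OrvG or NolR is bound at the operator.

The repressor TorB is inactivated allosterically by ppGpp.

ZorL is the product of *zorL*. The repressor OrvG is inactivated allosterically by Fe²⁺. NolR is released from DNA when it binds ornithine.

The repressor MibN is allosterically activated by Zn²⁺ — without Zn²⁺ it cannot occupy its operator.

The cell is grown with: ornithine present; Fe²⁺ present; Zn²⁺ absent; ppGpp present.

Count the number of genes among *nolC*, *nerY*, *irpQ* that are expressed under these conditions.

Zn²⁺ is absent, so MibN is inactive.
With no repressor bound, *nolC* is transcribed.
→ *nolC* is ON.
ppGpp is present, so TorB is inactive.
With no repressor bound, *nerY* is transcribed.
→ *nerY* is ON.
Fe²⁺ is present, so OrvG is inactive.
Ornithine is present, so NolR is inactive.
With no repressor bound, *zorL* is transcribed.
So ZorL is produced and active.
No repressor is bound and ZorL is active, so *irpQ* is transcribed.
→ *irpQ* is ON.
3 of the 3 genes are transcribed.

3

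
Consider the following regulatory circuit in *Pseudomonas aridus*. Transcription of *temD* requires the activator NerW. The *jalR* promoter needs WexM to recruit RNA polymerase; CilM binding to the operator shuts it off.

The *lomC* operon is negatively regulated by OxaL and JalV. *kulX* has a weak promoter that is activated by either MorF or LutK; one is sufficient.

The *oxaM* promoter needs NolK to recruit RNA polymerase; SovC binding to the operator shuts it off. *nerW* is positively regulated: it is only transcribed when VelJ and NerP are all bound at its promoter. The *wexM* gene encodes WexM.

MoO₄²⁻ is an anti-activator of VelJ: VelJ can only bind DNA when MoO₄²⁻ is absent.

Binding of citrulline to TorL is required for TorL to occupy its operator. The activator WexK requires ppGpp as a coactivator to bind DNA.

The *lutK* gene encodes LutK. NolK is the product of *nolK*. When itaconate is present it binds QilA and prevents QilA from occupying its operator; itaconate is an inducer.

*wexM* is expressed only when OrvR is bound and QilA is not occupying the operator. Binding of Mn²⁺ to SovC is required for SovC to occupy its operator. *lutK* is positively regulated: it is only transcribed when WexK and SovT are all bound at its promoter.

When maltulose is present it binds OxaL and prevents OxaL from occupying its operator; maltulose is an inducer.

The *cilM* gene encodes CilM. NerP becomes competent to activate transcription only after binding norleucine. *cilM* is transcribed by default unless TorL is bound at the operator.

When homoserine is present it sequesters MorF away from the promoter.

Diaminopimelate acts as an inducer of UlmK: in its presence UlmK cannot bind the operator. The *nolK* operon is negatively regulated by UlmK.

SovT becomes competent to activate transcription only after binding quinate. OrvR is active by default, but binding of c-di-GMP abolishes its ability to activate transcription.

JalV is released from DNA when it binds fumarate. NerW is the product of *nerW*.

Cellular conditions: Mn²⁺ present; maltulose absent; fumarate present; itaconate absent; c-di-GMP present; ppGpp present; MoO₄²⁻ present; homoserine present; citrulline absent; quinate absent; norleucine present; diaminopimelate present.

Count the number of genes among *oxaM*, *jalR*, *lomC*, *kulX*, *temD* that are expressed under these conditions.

Mn²⁺ is present, so SovC is active.
Diaminopimelate is present, so UlmK is inactive.
With no repressor bound, *nolK* is transcribed.
So NolK is produced and active.
With repressor SovC bound, *oxaM* is not transcribed.
→ *oxaM* is OFF.
c-di-GMP is present, so OrvR is inactive.
Itaconate is absent, so QilA is active.
With repressor QilA bound, *wexM* is not transcribed.
So WexM is not produced.
Citrulline is absent, so TorL is inactive.
With no repressor bound, *cilM* is transcribed.
So CilM is produced and active.
With repressor CilM bound, *jalR* is not transcribed.
→ *jalR* is OFF.
Maltulose is absent, so OxaL is active.
Fumarate is present, so JalV is inactive.
With repressor OxaL bound, *lomC* is not transcribed.
→ *lomC* is OFF.
Homoserine is present, so MorF is inactive.
ppGpp is present, so WexK is active.
Quinate is absent, so SovT is inactive.
Required activator SovT is absent, so *lutK* is not transcribed.
So LutK is not produced.
No activator is available at the *kulX* promoter, so *kulX* is not transcribed.
→ *kulX* is OFF.
MoO₄²⁻ is present, so VelJ is inactive.
Norleucine is present, so NerP is active.
Required activator VelJ is absent, so *nerW* is not transcribed.
So NerW is not produced.
Required activator NerW is absent, so *temD* is not transcribed.
→ *temD* is OFF.
0 of the 5 genes are transcribed.

0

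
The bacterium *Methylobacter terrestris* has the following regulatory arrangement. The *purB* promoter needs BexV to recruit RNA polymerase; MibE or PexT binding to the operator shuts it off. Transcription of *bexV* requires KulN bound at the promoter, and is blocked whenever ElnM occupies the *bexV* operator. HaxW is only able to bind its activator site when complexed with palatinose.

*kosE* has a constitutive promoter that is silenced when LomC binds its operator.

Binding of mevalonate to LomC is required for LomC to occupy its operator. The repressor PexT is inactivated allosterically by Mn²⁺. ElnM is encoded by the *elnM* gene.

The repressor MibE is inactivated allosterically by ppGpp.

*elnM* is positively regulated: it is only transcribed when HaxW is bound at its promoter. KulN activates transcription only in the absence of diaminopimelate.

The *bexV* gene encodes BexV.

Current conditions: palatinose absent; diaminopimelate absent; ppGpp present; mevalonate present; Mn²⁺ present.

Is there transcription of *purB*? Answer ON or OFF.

ON

Diaminopimelate is absent, so KulN is active.
Palatinose is absent, so HaxW is inactive.
Required activator HaxW is absent, so *elnM* is not transcribed.
So ElnM is not produced.
No repressor is bound and KulN is active, so *bexV* is transcribed.
So BexV is produced and active.
ppGpp is present, so MibE is inactive.
Mn²⁺ is present, so PexT is inactive.
No repressor is bound and BexV is active, so *purB* is transcribed.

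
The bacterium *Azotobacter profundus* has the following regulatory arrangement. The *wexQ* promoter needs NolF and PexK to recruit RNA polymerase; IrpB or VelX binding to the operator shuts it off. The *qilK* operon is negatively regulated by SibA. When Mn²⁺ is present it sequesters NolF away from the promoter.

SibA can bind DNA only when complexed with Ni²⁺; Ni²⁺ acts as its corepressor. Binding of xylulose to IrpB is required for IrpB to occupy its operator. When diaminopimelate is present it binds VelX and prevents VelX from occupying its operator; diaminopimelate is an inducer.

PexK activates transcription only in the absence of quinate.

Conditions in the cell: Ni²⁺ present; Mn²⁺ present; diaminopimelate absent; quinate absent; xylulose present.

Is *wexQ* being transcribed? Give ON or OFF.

OFF

Mn²⁺ is present, so NolF is inactive.
Xylulose is present, so IrpB is active.
Diaminopimelate is absent, so VelX is active.
Quinate is absent, so PexK is active.
With repressor IrpB bound, *wexQ* is not transcribed.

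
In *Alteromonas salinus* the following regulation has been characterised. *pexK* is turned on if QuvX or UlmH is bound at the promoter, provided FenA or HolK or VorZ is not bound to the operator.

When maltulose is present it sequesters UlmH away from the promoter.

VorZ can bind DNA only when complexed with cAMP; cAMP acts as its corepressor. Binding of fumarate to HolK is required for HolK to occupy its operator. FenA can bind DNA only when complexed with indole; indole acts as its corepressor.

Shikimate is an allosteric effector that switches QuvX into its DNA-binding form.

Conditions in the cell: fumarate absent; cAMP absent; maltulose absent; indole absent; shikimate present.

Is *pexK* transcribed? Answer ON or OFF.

ON

Indole is absent, so FenA is inactive.
Fumarate is absent, so HolK is inactive.
cAMP is absent, so VorZ is inactive.
Shikimate is present, so QuvX is active.
Maltulose is absent, so UlmH is active.
Activator QuvX is present, so *pexK* is transcribed.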